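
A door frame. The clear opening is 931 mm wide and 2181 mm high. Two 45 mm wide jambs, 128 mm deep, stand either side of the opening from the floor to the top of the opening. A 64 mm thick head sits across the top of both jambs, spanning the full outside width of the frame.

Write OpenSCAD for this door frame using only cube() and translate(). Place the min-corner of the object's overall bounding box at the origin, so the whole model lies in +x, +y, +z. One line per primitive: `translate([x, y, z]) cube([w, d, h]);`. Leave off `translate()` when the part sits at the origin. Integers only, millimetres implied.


cube([45, 128, 2181]);
translate([976, 0, 0]) cube([45, 128, 2181]);
translate([0, 0, 2181]) cube([1021, 128, 64]);


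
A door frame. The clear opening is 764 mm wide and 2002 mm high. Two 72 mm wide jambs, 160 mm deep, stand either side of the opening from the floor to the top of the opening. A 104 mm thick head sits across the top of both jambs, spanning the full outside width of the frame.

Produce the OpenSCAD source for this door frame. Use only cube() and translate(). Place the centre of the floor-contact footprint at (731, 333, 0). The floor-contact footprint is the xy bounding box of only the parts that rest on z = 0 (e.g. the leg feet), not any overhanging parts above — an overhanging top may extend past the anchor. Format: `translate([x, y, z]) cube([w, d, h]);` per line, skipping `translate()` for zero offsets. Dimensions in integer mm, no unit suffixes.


translate([277, 253, 0]) cube([72, 160, 2002]);
translate([1113, 253, 0]) cube([72, 160, 2002]);
translate([277, 253, 2002]) cube([908, 160, 104]);


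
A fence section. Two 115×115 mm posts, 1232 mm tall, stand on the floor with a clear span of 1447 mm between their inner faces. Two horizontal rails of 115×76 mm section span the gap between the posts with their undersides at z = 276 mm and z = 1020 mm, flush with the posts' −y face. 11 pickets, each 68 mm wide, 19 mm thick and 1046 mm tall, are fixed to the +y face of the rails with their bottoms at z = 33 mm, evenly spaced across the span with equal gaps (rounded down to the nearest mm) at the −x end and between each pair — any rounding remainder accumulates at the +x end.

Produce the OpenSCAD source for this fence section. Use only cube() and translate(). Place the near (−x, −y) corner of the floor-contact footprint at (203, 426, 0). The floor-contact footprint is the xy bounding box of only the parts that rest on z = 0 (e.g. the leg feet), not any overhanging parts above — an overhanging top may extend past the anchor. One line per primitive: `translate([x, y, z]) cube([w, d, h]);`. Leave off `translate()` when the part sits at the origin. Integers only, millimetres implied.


translate([203, 426, 0]) cube([115, 115, 1232]);
translate([1765, 426, 0]) cube([115, 115, 1232]);
translate([318, 426, 276]) cube([1447, 115, 76]);
translate([318, 426, 1020]) cube([1447, 115, 76]);
translate([376, 541, 33]) cube([68, 19, 1046]);
translate([502, 541, 33]) cube([68, 19, 1046]);
translate([628, 541, 33]) cube([68, 19, 1046]);
translate([754, 541, 33]) cube([68, 19, 1046]);
translate([880, 541, 33]) cube([68, 19, 1046]);
translate([1006, 541, 33]) cube([68, 19, 1046]);
translate([1132, 541, 33]) cube([68, 19, 1046]);
translate([1258, 541, 33]) cube([68, 19, 1046]);
translate([1384, 541, 33]) cube([68, 19, 1046]);
translate([1510, 541, 33]) cube([68, 19, 1046]);
translate([1636, 541, 33]) cube([68, 19, 1046]);


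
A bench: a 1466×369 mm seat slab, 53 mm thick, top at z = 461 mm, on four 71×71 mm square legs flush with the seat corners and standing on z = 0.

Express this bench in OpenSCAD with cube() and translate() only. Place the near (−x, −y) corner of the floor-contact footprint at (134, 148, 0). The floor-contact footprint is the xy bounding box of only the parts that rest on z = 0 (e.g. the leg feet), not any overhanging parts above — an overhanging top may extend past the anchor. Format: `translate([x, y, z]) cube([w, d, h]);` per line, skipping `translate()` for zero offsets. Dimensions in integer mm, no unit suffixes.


// leg_h = 461 − 53 = 408
translate([134, 148, 408]) cube([1466, 369, 53]);
translate([134, 148, 0]) cube([71, 71, 408]);
translate([134, 446, 0]) cube([71, 71, 408]);
translate([1529, 148, 0]) cube([71, 71, 408]);
translate([1529, 446, 0]) cube([71, 71, 408]);


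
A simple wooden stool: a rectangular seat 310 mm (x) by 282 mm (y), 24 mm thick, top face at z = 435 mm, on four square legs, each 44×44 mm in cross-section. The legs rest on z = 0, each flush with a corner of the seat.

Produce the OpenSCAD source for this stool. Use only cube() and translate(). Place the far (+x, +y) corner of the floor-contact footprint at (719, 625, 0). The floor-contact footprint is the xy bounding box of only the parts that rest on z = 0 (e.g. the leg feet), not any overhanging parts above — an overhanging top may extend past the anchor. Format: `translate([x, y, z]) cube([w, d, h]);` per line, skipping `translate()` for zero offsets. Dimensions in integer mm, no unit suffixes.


translate([409, 343, 411]) cube([310, 282, 24]);
translate([409, 343, 0]) cube([44, 44, 411]);
translate([675, 343, 0]) cube([44, 44, 411]);
translate([409, 581, 0]) cube([44, 44, 411]);
translate([675, 581, 0]) cube([44, 44, 411]);


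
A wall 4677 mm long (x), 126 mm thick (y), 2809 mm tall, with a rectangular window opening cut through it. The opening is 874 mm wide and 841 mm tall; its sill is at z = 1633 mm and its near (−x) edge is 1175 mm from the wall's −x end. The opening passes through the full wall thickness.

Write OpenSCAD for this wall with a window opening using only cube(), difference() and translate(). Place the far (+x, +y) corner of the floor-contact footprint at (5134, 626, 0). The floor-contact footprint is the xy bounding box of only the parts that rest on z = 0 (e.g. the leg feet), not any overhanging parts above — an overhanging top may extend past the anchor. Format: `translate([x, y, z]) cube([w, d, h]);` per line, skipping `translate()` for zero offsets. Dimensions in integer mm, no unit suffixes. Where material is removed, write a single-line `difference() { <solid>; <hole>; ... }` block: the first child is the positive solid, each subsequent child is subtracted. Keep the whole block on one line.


difference() { translate([457, 500, 0]) cube([4677, 126, 2809]); translate([1632, 500, 1633]) cube([874, 126, 841]); }


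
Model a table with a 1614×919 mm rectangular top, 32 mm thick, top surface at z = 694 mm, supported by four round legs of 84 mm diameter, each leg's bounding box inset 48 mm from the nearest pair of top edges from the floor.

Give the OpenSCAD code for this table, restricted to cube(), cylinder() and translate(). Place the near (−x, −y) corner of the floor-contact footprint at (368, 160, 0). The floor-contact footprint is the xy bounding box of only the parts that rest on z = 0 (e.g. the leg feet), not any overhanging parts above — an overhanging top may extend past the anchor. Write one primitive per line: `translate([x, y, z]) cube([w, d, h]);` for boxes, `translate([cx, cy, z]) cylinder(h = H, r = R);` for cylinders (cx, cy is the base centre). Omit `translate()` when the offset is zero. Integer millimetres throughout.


translate([320, 112, 662]) cube([1614, 919, 32]);
translate([410, 202, 0]) cylinder(h = 662, r = 42);
translate([1844, 202, 0]) cylinder(h = 662, r = 42);
translate([410, 941, 0]) cylinder(h = 662, r = 42);
translate([1844, 941, 0]) cylinder(h = 662, r = 42);


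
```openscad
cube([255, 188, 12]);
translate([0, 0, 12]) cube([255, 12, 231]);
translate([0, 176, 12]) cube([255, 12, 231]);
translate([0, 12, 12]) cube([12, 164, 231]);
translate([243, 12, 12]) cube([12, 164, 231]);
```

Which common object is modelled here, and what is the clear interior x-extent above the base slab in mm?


An open box. The internal width is 231 mm.

A 255×188 base slab with four walls standing on it — an open box. The base is 255 mm wide and the walls are 12 mm thick, so the internal width is 255 − 2 × 12 = 231 mm.


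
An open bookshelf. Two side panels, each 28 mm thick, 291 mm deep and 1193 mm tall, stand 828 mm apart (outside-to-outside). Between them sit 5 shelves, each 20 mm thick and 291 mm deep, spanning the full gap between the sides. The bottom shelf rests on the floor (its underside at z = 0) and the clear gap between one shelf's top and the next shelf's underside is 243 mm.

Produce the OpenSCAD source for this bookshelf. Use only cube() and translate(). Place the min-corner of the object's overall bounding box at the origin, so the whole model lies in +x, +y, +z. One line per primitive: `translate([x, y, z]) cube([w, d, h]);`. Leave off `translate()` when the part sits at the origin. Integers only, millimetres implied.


cube([28, 291, 1193]);
translate([800, 0, 0]) cube([28, 291, 1193]);
translate([28, 0, 0]) cube([772, 291, 20]);
translate([28, 0, 263]) cube([772, 291, 20]);
translate([28, 0, 526]) cube([772, 291, 20]);
translate([28, 0, 789]) cube([772, 291, 20]);
translate([28, 0, 1052]) cube([772, 291, 20]);


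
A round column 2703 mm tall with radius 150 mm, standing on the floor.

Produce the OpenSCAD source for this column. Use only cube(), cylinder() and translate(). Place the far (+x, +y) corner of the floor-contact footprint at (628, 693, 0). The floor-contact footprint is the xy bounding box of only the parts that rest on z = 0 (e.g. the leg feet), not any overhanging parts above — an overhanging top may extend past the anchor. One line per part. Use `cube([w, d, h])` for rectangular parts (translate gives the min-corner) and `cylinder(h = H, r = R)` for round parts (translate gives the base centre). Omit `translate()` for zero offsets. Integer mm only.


translate([478, 543, 0]) cylinder(h = 2703, r = 150);


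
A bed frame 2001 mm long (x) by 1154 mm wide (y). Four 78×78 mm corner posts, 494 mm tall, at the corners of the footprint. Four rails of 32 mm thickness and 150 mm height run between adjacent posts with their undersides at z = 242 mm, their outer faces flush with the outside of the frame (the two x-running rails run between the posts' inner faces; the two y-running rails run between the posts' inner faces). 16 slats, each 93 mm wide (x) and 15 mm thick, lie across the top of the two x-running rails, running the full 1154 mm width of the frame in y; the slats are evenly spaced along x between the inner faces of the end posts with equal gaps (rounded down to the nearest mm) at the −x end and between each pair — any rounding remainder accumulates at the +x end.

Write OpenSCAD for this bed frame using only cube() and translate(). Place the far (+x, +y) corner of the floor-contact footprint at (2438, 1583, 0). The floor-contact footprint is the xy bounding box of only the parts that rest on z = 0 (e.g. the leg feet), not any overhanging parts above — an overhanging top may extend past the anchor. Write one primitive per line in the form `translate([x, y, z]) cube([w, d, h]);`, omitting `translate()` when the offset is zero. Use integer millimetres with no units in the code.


translate([437, 429, 0]) cube([78, 78, 494]);
translate([437, 1505, 0]) cube([78, 78, 494]);
translate([2360, 429, 0]) cube([78, 78, 494]);
translate([2360, 1505, 0]) cube([78, 78, 494]);
translate([515, 429, 242]) cube([1845, 32, 150]);
translate([515, 1551, 242]) cube([1845, 32, 150]);
translate([437, 507, 242]) cube([32, 998, 150]);
translate([2406, 507, 242]) cube([32, 998, 150]);
translate([536, 429, 392]) cube([93, 1154, 15]);
translate([650, 429, 392]) cube([93, 1154, 15]);
translate([764, 429, 392]) cube([93, 1154, 15]);
translate([878, 429, 392]) cube([93, 1154, 15]);
translate([992, 429, 392]) cube([93, 1154, 15]);
translate([1106, 429, 392]) cube([93, 1154, 15]);
translate([1220, 429, 392]) cube([93, 1154, 15]);
translate([1334, 429, 392]) cube([93, 1154, 15]);
translate([1448, 429, 392]) cube([93, 1154, 15]);
translate([1562, 429, 392]) cube([93, 1154, 15]);
translate([1676, 429, 392]) cube([93, 1154, 15]);
translate([1790, 429, 392]) cube([93, 1154, 15]);
translate([1904, 429, 392]) cube([93, 1154, 15]);
translate([2018, 429, 392]) cube([93, 1154, 15]);
translate([2132, 429, 392]) cube([93, 1154, 15]);
translate([2246, 429, 392]) cube([93, 1154, 15]);


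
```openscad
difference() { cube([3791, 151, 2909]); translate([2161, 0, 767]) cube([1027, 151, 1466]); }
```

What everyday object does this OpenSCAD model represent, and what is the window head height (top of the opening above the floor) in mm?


A wall with a window opening. The window head height is 2233 mm.

A wall with a rectangular opening subtracted — a window. Sill at z = 767, opening 1466 mm tall, so the head is at 767 + 1466 = 2233 mm.


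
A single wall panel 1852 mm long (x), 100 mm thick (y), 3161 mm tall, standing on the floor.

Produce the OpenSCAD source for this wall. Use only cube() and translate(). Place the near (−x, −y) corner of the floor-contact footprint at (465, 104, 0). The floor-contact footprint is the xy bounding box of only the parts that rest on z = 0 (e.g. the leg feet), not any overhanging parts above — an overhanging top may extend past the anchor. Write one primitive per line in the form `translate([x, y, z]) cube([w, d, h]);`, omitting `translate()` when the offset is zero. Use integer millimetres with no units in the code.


translate([465, 104, 0]) cube([1852, 100, 3161]);


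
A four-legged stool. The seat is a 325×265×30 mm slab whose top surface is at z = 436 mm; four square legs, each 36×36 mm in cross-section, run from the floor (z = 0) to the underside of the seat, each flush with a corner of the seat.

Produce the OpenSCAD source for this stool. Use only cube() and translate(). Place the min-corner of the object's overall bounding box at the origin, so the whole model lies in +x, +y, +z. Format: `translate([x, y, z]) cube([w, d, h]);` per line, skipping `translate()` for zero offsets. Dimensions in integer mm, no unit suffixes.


translate([0, 0, 406]) cube([325, 265, 30]);
cube([36, 36, 406]);
translate([289, 0, 0]) cube([36, 36, 406]);
translate([0, 229, 0]) cube([36, 36, 406]);
translate([289, 229, 0]) cube([36, 36, 406]);


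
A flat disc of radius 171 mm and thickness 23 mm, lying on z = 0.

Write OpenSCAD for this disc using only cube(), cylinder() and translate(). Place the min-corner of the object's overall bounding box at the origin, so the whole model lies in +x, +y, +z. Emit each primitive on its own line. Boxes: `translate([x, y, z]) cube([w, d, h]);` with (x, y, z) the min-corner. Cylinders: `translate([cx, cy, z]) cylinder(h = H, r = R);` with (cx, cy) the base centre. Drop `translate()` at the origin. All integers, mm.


translate([171, 171, 0]) cylinder(h = 23, r = 171);


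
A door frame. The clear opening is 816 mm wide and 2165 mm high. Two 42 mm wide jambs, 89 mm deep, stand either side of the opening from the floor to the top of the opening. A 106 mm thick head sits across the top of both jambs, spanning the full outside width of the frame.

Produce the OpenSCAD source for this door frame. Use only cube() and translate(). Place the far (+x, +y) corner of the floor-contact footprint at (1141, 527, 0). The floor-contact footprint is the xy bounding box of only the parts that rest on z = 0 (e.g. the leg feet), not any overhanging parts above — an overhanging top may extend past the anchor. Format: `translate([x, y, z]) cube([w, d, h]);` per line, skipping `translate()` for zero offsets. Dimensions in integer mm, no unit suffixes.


translate([241, 438, 0]) cube([42, 89, 2165]);
translate([1099, 438, 0]) cube([42, 89, 2165]);
translate([241, 438, 2165]) cube([900, 89, 106]);


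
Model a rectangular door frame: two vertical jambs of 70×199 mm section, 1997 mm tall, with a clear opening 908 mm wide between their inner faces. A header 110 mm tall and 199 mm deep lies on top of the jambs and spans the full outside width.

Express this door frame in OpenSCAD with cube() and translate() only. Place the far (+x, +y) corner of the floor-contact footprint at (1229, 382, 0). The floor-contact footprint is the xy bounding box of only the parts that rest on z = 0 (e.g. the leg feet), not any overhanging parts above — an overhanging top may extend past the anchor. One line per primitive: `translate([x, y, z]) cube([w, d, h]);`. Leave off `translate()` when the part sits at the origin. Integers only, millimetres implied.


translate([181, 183, 0]) cube([70, 199, 1997]);
translate([1159, 183, 0]) cube([70, 199, 1997]);
translate([181, 183, 1997]) cube([1048, 199, 110]);


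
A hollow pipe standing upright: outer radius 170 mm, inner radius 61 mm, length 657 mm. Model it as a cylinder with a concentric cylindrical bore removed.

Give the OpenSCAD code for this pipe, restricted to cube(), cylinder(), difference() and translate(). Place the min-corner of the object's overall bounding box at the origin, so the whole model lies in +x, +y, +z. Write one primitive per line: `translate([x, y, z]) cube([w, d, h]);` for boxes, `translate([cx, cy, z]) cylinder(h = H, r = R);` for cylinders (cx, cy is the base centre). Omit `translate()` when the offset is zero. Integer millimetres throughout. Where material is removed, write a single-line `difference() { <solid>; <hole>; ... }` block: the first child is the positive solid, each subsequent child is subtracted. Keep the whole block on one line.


difference() { translate([170, 170, 0]) cylinder(h = 657, r = 170); translate([170, 170, 0]) cylinder(h = 657, r = 61); }


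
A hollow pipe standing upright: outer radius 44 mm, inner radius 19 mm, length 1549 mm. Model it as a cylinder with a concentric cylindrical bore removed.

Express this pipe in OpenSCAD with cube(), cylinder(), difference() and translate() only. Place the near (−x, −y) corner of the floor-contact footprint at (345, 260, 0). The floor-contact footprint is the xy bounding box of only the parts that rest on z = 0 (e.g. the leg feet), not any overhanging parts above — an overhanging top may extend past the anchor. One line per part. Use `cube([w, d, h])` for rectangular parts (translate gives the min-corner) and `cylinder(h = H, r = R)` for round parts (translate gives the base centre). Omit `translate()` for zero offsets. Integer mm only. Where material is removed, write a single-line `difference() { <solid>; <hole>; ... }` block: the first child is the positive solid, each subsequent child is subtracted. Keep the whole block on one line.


difference() { translate([389, 304, 0]) cylinder(h = 1549, r = 44); translate([389, 304, 0]) cylinder(h = 1549, r = 19); }


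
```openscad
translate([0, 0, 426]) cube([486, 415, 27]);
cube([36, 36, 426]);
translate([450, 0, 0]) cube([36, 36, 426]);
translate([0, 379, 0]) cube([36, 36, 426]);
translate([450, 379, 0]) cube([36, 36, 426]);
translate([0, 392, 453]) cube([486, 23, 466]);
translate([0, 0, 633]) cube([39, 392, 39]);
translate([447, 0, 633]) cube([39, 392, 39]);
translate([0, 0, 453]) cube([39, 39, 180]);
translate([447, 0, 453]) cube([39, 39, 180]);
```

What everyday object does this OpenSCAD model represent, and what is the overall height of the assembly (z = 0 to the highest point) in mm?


A chair. The overall height is 919 mm.

A slab on four corner posts with a tall panel at the back — a chair. The seat slab sits at z = 426 with thickness 27, and the 466 mm backrest starts at the seat top, so the overall height is 426 + 27 + 466 = 919 mm.


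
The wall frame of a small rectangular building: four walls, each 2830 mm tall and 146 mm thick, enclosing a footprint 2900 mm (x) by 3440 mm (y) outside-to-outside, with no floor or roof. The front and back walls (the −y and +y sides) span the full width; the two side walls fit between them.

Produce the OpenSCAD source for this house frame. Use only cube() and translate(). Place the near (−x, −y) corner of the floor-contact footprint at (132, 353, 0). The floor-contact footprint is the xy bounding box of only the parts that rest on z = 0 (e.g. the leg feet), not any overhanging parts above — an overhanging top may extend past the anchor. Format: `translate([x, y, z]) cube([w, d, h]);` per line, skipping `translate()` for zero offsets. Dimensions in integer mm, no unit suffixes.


translate([132, 353, 0]) cube([2900, 146, 2830]);
translate([132, 3647, 0]) cube([2900, 146, 2830]);
translate([132, 499, 0]) cube([146, 3148, 2830]);
translate([2886, 499, 0]) cube([146, 3148, 2830]);


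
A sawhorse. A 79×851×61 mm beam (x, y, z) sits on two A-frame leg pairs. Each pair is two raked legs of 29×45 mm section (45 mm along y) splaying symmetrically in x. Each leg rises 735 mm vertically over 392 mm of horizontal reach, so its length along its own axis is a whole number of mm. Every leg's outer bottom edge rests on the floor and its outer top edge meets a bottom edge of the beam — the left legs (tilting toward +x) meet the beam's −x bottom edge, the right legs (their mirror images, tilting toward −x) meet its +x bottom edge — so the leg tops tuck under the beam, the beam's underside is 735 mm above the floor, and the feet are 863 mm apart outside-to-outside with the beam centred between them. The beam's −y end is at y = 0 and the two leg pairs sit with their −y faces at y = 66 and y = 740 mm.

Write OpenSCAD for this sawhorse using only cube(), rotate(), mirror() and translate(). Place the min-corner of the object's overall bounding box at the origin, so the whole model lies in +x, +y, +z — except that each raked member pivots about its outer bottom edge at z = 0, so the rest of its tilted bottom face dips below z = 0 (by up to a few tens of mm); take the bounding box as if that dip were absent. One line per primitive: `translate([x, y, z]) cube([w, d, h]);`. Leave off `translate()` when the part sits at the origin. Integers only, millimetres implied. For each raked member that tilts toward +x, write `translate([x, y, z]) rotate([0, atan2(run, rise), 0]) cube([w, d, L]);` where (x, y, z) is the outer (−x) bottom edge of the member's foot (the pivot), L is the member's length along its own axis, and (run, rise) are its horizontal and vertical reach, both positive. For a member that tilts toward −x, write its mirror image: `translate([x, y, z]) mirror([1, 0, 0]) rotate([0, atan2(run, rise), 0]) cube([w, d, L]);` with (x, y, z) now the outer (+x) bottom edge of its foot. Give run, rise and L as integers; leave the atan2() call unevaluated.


// leg length = √(392² + 735²) = 833
// right-leg outer foot x = 2·392 + 79 = 863
// beam min-corner = (392, 0, 735)
translate([392, 0, 735]) cube([79, 851, 61]);
translate([0, 66, 0]) rotate([0, atan2(392, 735), 0]) cube([29, 45, 833]);
translate([863, 66, 0]) mirror([1, 0, 0]) rotate([0, atan2(392, 735), 0]) cube([29, 45, 833]);
translate([0, 740, 0]) rotate([0, atan2(392, 735), 0]) cube([29, 45, 833]);
translate([863, 740, 0]) mirror([1, 0, 0]) rotate([0, atan2(392, 735), 0]) cube([29, 45, 833]);


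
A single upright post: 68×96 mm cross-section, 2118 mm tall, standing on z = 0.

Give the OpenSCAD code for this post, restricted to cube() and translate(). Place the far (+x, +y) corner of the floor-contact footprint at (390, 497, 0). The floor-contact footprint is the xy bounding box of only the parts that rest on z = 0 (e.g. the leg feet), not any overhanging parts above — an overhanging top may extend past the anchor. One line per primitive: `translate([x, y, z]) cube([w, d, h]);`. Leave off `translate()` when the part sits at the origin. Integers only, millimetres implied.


translate([322, 401, 0]) cube([68, 96, 2118]);


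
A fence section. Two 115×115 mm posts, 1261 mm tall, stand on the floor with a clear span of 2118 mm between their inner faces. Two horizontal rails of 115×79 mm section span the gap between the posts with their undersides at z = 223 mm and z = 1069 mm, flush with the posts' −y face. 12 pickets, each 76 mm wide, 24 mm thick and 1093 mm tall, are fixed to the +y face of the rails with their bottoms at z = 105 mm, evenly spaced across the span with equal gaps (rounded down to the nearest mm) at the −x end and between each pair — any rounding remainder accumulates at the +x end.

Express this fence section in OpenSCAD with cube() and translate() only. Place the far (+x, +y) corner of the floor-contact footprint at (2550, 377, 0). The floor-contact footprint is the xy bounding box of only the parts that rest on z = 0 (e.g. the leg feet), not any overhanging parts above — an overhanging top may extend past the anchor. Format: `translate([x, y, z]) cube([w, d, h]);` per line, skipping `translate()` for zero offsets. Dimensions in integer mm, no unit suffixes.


translate([202, 262, 0]) cube([115, 115, 1261]);
translate([2435, 262, 0]) cube([115, 115, 1261]);
translate([317, 262, 223]) cube([2118, 115, 79]);
translate([317, 262, 1069]) cube([2118, 115, 79]);
translate([409, 377, 105]) cube([76, 24, 1093]);
translate([577, 377, 105]) cube([76, 24, 1093]);
translate([745, 377, 105]) cube([76, 24, 1093]);
translate([913, 377, 105]) cube([76, 24, 1093]);
translate([1081, 377, 105]) cube([76, 24, 1093]);
translate([1249, 377, 105]) cube([76, 24, 1093]);
translate([1417, 377, 105]) cube([76, 24, 1093]);
translate([1585, 377, 105]) cube([76, 24, 1093]);
translate([1753, 377, 105]) cube([76, 24, 1093]);
translate([1921, 377, 105]) cube([76, 24, 1093]);
translate([2089, 377, 105]) cube([76, 24, 1093]);
translate([2257, 377, 105]) cube([76, 24, 1093]);


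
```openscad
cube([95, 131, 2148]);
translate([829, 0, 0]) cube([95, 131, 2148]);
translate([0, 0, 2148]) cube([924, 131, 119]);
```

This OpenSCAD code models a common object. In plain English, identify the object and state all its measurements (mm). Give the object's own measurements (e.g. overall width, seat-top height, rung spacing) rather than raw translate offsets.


A door frame. The clear opening is 734 mm wide and 2148 mm high. Two 95 mm wide jambs, 131 mm deep, stand either side of the opening from the floor to the top of the opening. A 119 mm thick head sits across the top of both jambs, spanning the full outside width of the frame.


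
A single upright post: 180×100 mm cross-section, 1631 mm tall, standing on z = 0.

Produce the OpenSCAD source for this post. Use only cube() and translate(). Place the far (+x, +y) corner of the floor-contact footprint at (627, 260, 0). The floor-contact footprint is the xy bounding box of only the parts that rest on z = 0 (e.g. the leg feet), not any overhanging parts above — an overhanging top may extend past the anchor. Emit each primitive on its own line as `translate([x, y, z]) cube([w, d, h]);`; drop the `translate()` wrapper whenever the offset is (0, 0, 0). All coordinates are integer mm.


translate([447, 160, 0]) cube([180, 100, 1631]);


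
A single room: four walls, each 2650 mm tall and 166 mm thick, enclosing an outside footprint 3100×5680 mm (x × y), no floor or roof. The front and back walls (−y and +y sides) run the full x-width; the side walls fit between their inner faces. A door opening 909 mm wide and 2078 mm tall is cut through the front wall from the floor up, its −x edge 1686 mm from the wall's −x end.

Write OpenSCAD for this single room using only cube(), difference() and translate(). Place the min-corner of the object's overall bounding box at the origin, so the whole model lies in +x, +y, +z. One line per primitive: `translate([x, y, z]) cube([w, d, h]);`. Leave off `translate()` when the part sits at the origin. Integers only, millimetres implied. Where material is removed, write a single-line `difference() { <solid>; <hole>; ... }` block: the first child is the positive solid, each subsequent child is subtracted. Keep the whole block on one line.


difference() { cube([3100, 166, 2650]); translate([1686, 0, 0]) cube([909, 166, 2078]); }
translate([0, 5514, 0]) cube([3100, 166, 2650]);
translate([0, 166, 0]) cube([166, 5348, 2650]);
translate([2934, 166, 0]) cube([166, 5348, 2650]);


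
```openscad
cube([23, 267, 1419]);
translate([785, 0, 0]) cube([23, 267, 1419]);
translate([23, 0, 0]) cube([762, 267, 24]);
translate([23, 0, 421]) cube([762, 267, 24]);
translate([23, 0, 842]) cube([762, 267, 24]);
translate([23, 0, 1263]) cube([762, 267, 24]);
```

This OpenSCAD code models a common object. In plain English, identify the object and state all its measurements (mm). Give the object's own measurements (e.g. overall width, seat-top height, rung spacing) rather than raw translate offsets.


An open bookshelf. Two side panels, each 23 mm thick, 267 mm deep and 1419 mm tall, stand 808 mm apart (outside-to-outside). Between them sit 4 shelves, each 24 mm thick and 267 mm deep, spanning the full gap between the sides. The bottom shelf rests on the floor (its underside at z = 0) and the clear gap between one shelf's top and the next shelf's underside is 397 mm.


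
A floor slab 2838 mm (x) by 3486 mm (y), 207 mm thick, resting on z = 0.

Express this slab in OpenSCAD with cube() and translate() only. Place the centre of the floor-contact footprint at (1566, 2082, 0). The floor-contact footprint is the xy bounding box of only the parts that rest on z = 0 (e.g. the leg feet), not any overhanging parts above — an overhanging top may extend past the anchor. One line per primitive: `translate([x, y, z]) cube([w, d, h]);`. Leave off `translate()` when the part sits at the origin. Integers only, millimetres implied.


translate([147, 339, 0]) cube([2838, 3486, 207]);


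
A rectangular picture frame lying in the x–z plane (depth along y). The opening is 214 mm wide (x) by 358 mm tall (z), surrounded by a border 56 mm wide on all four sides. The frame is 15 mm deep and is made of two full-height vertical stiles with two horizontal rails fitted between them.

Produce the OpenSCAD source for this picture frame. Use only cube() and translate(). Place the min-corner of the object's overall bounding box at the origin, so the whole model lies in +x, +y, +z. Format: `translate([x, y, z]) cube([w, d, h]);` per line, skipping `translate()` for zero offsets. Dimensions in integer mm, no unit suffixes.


cube([56, 15, 470]);
translate([270, 0, 0]) cube([56, 15, 470]);
translate([56, 0, 0]) cube([214, 15, 56]);
translate([56, 0, 414]) cube([214, 15, 56]);


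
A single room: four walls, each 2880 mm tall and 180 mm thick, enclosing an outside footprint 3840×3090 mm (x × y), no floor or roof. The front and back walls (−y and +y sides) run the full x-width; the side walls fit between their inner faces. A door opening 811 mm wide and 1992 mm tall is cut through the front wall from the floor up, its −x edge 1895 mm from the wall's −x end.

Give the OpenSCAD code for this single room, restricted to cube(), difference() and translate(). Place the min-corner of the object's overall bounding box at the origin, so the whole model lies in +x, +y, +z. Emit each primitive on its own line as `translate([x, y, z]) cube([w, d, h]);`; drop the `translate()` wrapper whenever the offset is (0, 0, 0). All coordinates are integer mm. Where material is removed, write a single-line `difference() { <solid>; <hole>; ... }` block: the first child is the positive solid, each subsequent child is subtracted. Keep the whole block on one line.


difference() { cube([3840, 180, 2880]); translate([1895, 0, 0]) cube([811, 180, 1992]); }
translate([0, 2910, 0]) cube([3840, 180, 2880]);
translate([0, 180, 0]) cube([180, 2730, 2880]);
translate([3660, 180, 0]) cube([180, 2730, 2880]);


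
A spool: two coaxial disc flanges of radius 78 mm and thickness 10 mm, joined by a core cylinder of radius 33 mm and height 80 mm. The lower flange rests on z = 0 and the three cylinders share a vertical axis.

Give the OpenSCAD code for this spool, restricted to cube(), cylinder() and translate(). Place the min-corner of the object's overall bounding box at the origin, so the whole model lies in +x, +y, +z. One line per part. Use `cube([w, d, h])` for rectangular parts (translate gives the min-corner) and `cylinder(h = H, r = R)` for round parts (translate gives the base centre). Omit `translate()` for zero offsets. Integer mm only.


translate([78, 78, 0]) cylinder(h = 10, r = 78);
translate([78, 78, 10]) cylinder(h = 80, r = 33);
translate([78, 78, 90]) cylinder(h = 10, r = 78);


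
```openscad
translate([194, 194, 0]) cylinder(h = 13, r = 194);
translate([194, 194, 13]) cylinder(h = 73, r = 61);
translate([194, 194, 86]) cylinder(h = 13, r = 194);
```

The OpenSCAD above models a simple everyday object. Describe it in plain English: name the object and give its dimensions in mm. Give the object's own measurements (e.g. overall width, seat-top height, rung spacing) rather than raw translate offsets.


A spool: two coaxial disc flanges of radius 194 mm and thickness 13 mm, joined by a core cylinder of radius 61 mm and height 73 mm. The lower flange rests on z = 0 and the three cylinders share a vertical axis.


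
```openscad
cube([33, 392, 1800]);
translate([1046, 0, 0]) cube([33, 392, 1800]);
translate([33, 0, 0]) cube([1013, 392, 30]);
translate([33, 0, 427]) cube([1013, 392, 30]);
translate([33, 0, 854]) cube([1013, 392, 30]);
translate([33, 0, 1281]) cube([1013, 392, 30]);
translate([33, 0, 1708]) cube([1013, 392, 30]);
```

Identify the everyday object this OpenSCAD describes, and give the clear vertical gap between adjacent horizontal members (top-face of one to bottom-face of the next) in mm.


A bookshelf. The clear shelf gap is 397 mm.

Two tall side panels with 5 horizontal boards between them — a bookshelf. The first two shelf undersides are at z = 0 and z = 427; with shelf thickness 30, the clear gap is 427 − 0 − 30 = 397 mm.


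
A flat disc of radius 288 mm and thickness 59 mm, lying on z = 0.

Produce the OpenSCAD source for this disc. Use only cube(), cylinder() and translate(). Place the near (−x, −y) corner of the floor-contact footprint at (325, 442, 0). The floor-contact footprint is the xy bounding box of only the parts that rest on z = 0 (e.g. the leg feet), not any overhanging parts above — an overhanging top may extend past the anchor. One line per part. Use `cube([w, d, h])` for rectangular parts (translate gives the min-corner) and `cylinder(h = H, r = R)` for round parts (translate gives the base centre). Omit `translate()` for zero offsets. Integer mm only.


translate([613, 730, 0]) cylinder(h = 59, r = 288);


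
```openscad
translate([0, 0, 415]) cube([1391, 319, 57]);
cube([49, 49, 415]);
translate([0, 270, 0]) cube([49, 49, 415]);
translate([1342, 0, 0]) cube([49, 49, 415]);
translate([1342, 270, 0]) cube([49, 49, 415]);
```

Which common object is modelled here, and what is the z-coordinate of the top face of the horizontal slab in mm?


A bench. The seat-top height is 472 mm.

A long slab on four corner posts — a bench. The slab sits at z = 415 with thickness 57, so the top is 415 + 57 = 472 mm.


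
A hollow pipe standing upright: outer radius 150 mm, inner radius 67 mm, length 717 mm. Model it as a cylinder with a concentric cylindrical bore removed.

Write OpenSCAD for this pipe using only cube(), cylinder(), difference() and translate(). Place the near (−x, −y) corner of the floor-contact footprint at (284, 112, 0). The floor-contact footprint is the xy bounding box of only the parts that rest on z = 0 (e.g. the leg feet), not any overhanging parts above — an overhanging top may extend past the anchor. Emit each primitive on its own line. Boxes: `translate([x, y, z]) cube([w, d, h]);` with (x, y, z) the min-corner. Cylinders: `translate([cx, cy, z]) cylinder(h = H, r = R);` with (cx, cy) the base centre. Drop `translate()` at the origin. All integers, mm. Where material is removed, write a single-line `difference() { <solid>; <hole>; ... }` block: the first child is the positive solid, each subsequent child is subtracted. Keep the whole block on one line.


difference() { translate([434, 262, 0]) cylinder(h = 717, r = 150); translate([434, 262, 0]) cylinder(h = 717, r = 67); }


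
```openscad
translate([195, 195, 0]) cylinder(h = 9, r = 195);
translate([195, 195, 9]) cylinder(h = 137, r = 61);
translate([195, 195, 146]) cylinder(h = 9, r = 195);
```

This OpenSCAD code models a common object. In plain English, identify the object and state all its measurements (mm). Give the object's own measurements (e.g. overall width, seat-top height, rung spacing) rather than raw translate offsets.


A spool: two coaxial disc flanges of radius 195 mm and thickness 9 mm, joined by a core cylinder of radius 61 mm and height 137 mm. The lower flange rests on z = 0 and the three cylinders share a vertical axis.


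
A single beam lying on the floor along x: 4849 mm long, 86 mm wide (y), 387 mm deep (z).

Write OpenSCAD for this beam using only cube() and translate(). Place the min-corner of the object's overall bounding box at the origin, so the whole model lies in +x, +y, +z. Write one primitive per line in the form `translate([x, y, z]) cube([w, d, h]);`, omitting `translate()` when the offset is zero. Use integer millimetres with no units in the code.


cube([4849, 86, 387]);


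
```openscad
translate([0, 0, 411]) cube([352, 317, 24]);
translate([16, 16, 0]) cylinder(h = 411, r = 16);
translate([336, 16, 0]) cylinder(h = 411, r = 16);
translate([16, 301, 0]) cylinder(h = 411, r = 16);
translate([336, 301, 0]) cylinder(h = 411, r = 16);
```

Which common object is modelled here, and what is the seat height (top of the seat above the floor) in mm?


A stool. The seat height is 435 mm.

A 352×317×24 slab at z = 411 on four corner cylinders — a stool. The seat top is 411 + 24 = 435 mm.


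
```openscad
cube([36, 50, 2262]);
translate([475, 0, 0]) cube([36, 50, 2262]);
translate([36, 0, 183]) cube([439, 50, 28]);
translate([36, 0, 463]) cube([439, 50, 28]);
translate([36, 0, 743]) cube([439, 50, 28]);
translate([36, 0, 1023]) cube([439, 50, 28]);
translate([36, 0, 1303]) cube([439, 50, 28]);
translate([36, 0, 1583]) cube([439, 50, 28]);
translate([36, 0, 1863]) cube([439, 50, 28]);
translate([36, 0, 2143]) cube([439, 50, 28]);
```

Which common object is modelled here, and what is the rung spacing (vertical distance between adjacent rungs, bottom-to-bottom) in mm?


A ladder. The rung spacing is 280 mm.

Two tall 36×50 posts with 8 short bars between them — a ladder. Adjacent rungs sit at z = 183 and z = 463, so the spacing is 463 − 183 = 280 mm.


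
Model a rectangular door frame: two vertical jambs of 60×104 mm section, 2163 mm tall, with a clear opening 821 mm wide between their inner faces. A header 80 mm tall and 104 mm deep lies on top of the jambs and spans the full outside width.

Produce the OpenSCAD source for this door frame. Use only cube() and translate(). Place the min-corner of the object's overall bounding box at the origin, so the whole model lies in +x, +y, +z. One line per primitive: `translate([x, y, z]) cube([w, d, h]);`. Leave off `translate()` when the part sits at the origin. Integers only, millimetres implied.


cube([60, 104, 2163]);
translate([881, 0, 0]) cube([60, 104, 2163]);
translate([0, 0, 2163]) cube([941, 104, 80]);


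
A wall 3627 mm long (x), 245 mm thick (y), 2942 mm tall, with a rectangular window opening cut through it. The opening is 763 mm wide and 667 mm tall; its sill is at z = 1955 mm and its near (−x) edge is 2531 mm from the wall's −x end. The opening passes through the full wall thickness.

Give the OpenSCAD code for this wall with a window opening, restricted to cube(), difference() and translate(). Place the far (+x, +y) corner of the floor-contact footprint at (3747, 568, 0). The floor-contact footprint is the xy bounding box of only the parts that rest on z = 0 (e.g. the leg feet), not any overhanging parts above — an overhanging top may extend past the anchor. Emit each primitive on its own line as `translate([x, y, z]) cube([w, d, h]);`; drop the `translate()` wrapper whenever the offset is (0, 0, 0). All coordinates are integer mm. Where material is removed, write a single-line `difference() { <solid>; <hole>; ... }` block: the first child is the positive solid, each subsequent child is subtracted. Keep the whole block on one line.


difference() { translate([120, 323, 0]) cube([3627, 245, 2942]); translate([2651, 323, 1955]) cube([763, 245, 667]); }
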